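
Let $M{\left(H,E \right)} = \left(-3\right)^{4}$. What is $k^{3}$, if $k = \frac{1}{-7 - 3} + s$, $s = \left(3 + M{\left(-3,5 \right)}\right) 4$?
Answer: $\frac{37899197279}{1000} \approx 3.7899 \cdot 10^{7}$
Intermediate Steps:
$M{\left(H,E \right)} = 81$
$s = 336$ ($s = \left(3 + 81\right) 4 = 84 \cdot 4 = 336$)
$k = \frac{3359}{10}$ ($k = \frac{1}{-7 - 3} + 336 = \frac{1}{-10} + 336 = - \frac{1}{10} + 336 = \frac{3359}{10} \approx 335.9$)
$k^{3} = \left(\frac{3359}{10}\right)^{3} = \frac{37899197279}{1000}$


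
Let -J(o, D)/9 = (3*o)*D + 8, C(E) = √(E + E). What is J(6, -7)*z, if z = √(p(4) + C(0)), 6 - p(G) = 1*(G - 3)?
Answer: 1062*√5 ≈ 2374.7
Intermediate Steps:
C(E) = √2*√E (C(E) = √(2*E) = √2*√E)
p(G) = 9 - G (p(G) = 6 - (G - 3) = 6 - (-3 + G) = 6 + (3 - G) = 9 - G)
J(o, D) = -72 - 27*D*o (J(o, D) = -9*((3*o)*D + 8) = -9*(3*D*o + 8) = -9*(8 + 3*D*o) = -72 - 27*D*o)
z = √5 (z = √((9 - 1*4) + √2*√0) = √((9 - 4) + √2*0) = √(5 + 0) = √5 ≈ 2.2361)
J(6, -7)*z = (-72 - 27*(-7)*6)*√5 = (-72 + 1134)*√5 = 1062*√5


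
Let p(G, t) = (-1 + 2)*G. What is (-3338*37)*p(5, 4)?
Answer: -617530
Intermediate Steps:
p(G, t) = G (p(G, t) = 1*G = G)
(-3338*37)*p(5, 4) = -3338*37*5 = -123506*5 = -617530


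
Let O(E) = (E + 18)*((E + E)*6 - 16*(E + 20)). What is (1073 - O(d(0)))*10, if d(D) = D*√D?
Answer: 68330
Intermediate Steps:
d(D) = D^(3/2)
O(E) = (-320 - 4*E)*(18 + E) (O(E) = (18 + E)*((2*E)*6 - 16*(20 + E)) = (18 + E)*(12*E + (-320 - 16*E)) = (18 + E)*(-320 - 4*E) = (-320 - 4*E)*(18 + E))
(1073 - O(d(0)))*10 = (1073 - (-5760 - 392*0^(3/2) - 4*(0^(3/2))²))*10 = (1073 - (-5760 - 392*0 - 4*0²))*10 = (1073 - (-5760 + 0 - 4*0))*10 = (1073 - (-5760 + 0 + 0))*10 = (1073 - 1*(-5760))*10 = (1073 + 5760)*10 = 6833*10 = 68330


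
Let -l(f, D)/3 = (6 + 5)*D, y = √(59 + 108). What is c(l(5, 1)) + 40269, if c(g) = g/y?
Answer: 40269 - 33*√167/167 ≈ 40266.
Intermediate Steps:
y = √167 ≈ 12.923
l(f, D) = -33*D (l(f, D) = -3*(6 + 5)*D = -33*D)
c(g) = g*√167/167 (c(g) = g/(√167) = g*(√167/167) = g*√167/167)
c(l(5, 1)) + 40269 = (-33*1)*√167/167 + 40269 = (1/167)*(-33)*√167 + 40269 = -33*√167/167 + 40269 = 40269 - 33*√167/167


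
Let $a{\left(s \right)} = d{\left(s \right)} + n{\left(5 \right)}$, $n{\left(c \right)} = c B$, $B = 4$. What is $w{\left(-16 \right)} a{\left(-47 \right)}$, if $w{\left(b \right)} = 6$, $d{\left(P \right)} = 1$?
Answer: $126$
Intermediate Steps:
$n{\left(c \right)} = 4 c$ ($n{\left(c \right)} = c 4 = 4 c$)
$a{\left(s \right)} = 21$ ($a{\left(s \right)} = 1 + 4 \cdot 5 = 1 + 20 = 21$)
$w{\left(-16 \right)} a{\left(-47 \right)} = 6 \cdot 21 = 126$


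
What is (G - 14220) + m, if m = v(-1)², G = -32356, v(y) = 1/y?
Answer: -46575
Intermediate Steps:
m = 1 (m = (1/(-1))² = (-1)² = 1)
(G - 14220) + m = (-32356 - 14220) + 1 = -46576 + 1 = -46575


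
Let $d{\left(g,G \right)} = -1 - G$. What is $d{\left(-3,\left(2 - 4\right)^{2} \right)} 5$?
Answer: $-25$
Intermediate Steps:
$d{\left(-3,\left(2 - 4\right)^{2} \right)} 5 = \left(-1 - \left(2 - 4\right)^{2}\right) 5 = \left(-1 - \left(-2\right)^{2}\right) 5 = \left(-1 - 4\right) 5 = \left(-5\right) 5 = -25$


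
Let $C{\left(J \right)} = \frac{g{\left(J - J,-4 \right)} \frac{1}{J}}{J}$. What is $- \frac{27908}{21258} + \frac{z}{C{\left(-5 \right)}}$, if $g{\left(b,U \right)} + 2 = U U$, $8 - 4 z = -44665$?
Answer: $\frac{11869951501}{595224} \approx 19942.0$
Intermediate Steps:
$z = \frac{44673}{4}$ ($z = 2 - - \frac{44665}{4} = 2 + \frac{44665}{4} = \frac{44673}{4} \approx 11168.0$)
$g{\left(b,U \right)} = -2 + U^{2}$ ($g{\left(b,U \right)} = -2 + U U = -2 + U^{2}$)
$C{\left(J \right)} = \frac{14}{J^{2}}$ ($C{\left(J \right)} = \frac{\left(-2 + \left(-4\right)^{2}\right) \frac{1}{J}}{J} = \frac{\left(-2 + 16\right) \frac{1}{J}}{J} = \frac{14 \frac{1}{J}}{J} = \frac{14}{J^{2}}$)
$- \frac{27908}{21258} + \frac{z}{C{\left(-5 \right)}} = - \frac{27908}{21258} + \frac{44673}{4 \cdot \frac{14}{25}} = \left(-27908\right) \frac{1}{21258} + \frac{44673}{4 \cdot 14 \cdot \frac{1}{25}} = - \frac{13954}{10629} + \frac{44673}{4 \cdot \frac{14}{25}} = - \frac{13954}{10629} + \frac{44673}{4} \cdot \frac{25}{14} = - \frac{13954}{10629} + \frac{1116825}{56} = \frac{11869951501}{595224}$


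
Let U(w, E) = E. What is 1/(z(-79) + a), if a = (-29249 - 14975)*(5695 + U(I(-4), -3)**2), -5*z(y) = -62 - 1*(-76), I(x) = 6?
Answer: -5/1261268494 ≈ -3.9643e-9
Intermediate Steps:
z(y) = -14/5 (z(y) = -(-62 - 1*(-76))/5 = -(-62 + 76)/5 = -1/5*14 = -14/5)
a = -252253696 (a = (-29249 - 14975)*(5695 + (-3)**2) = -44224*(5695 + 9) = -44224*5704 = -252253696)
1/(z(-79) + a) = 1/(-14/5 - 252253696) = 1/(-1261268494/5) = -5/1261268494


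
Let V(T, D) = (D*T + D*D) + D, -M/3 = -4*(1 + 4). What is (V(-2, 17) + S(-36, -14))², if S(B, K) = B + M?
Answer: 87616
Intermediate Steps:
M = 60 (M = -(-12)*(1 + 4) = -(-12)*5 = -3*(-20) = 60)
V(T, D) = D + D² + D*T (V(T, D) = (D*T + D²) + D = (D² + D*T) + D = D + D² + D*T)
S(B, K) = 60 + B (S(B, K) = B + 60 = 60 + B)
(V(-2, 17) + S(-36, -14))² = (17*(1 + 17 - 2) + (60 - 36))² = (17*16 + 24)² = (272 + 24)² = 296² = 87616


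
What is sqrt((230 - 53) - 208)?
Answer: I*sqrt(31) ≈ 5.5678*I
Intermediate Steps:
sqrt((230 - 53) - 208) = sqrt(177 - 208) = sqrt(-31) = I*sqrt(31)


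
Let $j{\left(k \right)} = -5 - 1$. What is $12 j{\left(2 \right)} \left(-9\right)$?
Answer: $648$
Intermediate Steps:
$j{\left(k \right)} = -6$
$12 j{\left(2 \right)} \left(-9\right) = 12 \left(-6\right) \left(-9\right) = \left(-72\right) \left(-9\right) = 648$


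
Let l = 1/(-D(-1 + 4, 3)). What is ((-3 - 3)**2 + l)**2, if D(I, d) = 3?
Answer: 11449/9 ≈ 1272.1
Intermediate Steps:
l = -1/3 (l = 1/(-1*3) = 1/(-3) = -1/3 ≈ -0.33333)
((-3 - 3)**2 + l)**2 = ((-3 - 3)**2 - 1/3)**2 = ((-6)**2 - 1/3)**2 = (36 - 1/3)**2 = (107/3)**2 = 11449/9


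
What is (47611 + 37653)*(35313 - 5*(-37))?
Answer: 3026701472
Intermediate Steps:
(47611 + 37653)*(35313 - 5*(-37)) = 85264*(35313 + 185) = 85264*35498 = 3026701472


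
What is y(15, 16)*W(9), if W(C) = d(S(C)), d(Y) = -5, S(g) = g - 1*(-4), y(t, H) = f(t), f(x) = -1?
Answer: 5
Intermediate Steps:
y(t, H) = -1
S(g) = 4 + g (S(g) = g + 4 = 4 + g)
W(C) = -5
y(15, 16)*W(9) = -1*(-5) = 5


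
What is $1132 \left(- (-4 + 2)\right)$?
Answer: $2264$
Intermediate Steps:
$1132 \left(- (-4 + 2)\right) = 1132 \left(\left(-1\right) \left(-2\right)\right) = 1132 \cdot 2 = 2264$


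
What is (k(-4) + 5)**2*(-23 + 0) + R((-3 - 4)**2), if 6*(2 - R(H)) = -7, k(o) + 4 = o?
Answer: -1223/6 ≈ -203.83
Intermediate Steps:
k(o) = -4 + o
R(H) = 19/6 (R(H) = 2 - 1/6*(-7) = 2 + 7/6 = 19/6)
(k(-4) + 5)**2*(-23 + 0) + R((-3 - 4)**2) = ((-4 - 4) + 5)**2*(-23 + 0) + 19/6 = (-8 + 5)**2*(-23) + 19/6 = (-3)**2*(-23) + 19/6 = 9*(-23) + 19/6 = -207 + 19/6 = -1223/6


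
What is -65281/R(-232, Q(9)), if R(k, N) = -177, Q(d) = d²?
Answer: 65281/177 ≈ 368.82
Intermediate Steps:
-65281/R(-232, Q(9)) = -65281/(-177) = -65281*(-1/177) = 65281/177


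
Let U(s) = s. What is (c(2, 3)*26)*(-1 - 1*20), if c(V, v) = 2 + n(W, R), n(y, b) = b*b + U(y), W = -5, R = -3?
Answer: -3276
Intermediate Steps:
n(y, b) = y + b² (n(y, b) = b*b + y = b² + y = y + b²)
c(V, v) = 6 (c(V, v) = 2 + (-5 + (-3)²) = 2 + (-5 + 9) = 2 + 4 = 6)
(c(2, 3)*26)*(-1 - 1*20) = (6*26)*(-1 - 1*20) = 156*(-1 - 20) = 156*(-21) = -3276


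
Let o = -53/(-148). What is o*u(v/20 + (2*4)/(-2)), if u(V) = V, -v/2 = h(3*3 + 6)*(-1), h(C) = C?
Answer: -265/296 ≈ -0.89527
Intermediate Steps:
o = 53/148 (o = -53*(-1/148) = 53/148 ≈ 0.35811)
v = 30 (v = -2*(3*3 + 6)*(-1) = -2*(9 + 6)*(-1) = -30*(-1) = -2*(-15) = 30)
o*u(v/20 + (2*4)/(-2)) = 53*(30/20 + (2*4)/(-2))/148 = 53*(30*(1/20) + 8*(-1/2))/148 = 53*(3/2 - 4)/148 = (53/148)*(-5/2) = -265/296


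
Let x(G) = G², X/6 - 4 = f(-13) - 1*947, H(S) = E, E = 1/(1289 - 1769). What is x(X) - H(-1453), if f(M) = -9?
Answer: 15660933121/480 ≈ 3.2627e+7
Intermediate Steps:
E = -1/480 (E = 1/(-480) = -1/480 ≈ -0.0020833)
H(S) = -1/480
X = -5712 (X = 24 + 6*(-9 - 1*947) = 24 + 6*(-9 - 947) = 24 + 6*(-956) = 24 - 5736 = -5712)
x(X) - H(-1453) = (-5712)² - 1*(-1/480) = 32626944 + 1/480 = 15660933121/480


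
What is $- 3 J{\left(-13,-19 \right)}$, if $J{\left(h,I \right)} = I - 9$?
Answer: $84$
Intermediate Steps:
$J{\left(h,I \right)} = -9 + I$
$- 3 J{\left(-13,-19 \right)} = - 3 \left(-9 - 19\right) = \left(-3\right) \left(-28\right) = 84$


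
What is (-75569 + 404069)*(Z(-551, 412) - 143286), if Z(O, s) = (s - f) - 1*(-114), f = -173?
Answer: -46839829500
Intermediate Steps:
Z(O, s) = 287 + s (Z(O, s) = (s - 1*(-173)) - 1*(-114) = (s + 173) + 114 = (173 + s) + 114 = 287 + s)
(-75569 + 404069)*(Z(-551, 412) - 143286) = (-75569 + 404069)*((287 + 412) - 143286) = 328500*(699 - 143286) = 328500*(-142587) = -46839829500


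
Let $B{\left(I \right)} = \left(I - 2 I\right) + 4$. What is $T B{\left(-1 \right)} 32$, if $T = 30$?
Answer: $4800$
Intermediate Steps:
$B{\left(I \right)} = 4 - I$ ($B{\left(I \right)} = - I + 4 = 4 - I$)
$T B{\left(-1 \right)} 32 = 30 \left(4 - -1\right) 32 = 30 \left(4 + 1\right) 32 = 30 \cdot 5 \cdot 32 = 150 \cdot 32 = 4800$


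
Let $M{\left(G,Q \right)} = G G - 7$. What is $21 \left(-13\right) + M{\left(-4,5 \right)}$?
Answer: $-264$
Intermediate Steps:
$M{\left(G,Q \right)} = -7 + G^{2}$ ($M{\left(G,Q \right)} = G^{2} - 7 = -7 + G^{2}$)
$21 \left(-13\right) + M{\left(-4,5 \right)} = 21 \left(-13\right) - \left(7 - \left(-4\right)^{2}\right) = -273 + \left(-7 + 16\right) = -273 + 9 = -264$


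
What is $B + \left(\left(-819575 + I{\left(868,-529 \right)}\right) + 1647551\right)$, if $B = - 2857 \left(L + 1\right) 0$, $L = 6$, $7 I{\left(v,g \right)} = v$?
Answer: $828100$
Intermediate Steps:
$I{\left(v,g \right)} = \frac{v}{7}$
$B = 0$ ($B = - 2857 \left(6 + 1\right) 0 = - 2857 \cdot 7 \cdot 0 = \left(-2857\right) 0 = 0$)
$B + \left(\left(-819575 + I{\left(868,-529 \right)}\right) + 1647551\right) = 0 + \left(\left(-819575 + \frac{1}{7} \cdot 868\right) + 1647551\right) = 0 + \left(\left(-819575 + 124\right) + 1647551\right) = 0 + \left(-819451 + 1647551\right) = 0 + 828100 = 828100$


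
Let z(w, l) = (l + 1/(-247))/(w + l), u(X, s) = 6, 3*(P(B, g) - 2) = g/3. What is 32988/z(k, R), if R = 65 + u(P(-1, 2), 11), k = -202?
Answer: -266848179/4384 ≈ -60869.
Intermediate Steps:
P(B, g) = 2 + g/9 (P(B, g) = 2 + (g/3)/3 = 2 + g/9)
R = 71 (R = 65 + 6 = 71)
z(w, l) = (-1/247 + l)/(l + w) (z(w, l) = (l - 1/247)/(l + w) = (-1/247 + l)/(l + w))
32988/z(k, R) = 32988/(((-1/247 + 71)/(71 - 202))) = 32988/(((17536/247)/(-131))) = 32988/((-1/131*17536/247)) = 32988/(-17536/32357) = 32988*(-32357/17536) = -266848179/4384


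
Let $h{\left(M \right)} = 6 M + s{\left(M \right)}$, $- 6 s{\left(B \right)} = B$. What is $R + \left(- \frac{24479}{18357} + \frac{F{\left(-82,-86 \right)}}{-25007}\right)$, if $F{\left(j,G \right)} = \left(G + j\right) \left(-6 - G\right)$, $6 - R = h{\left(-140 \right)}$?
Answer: $\frac{377282583571}{459053499} \approx 821.87$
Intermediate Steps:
$s{\left(B \right)} = - \frac{B}{6}$
$h{\left(M \right)} = \frac{35 M}{6}$ ($h{\left(M \right)} = 6 M - \frac{M}{6} = \frac{35 M}{6}$)
$R = \frac{2468}{3}$ ($R = 6 - \frac{35}{6} \left(-140\right) = 6 - - \frac{2450}{3} = 6 + \frac{2450}{3} = \frac{2468}{3} \approx 822.67$)
$F{\left(j,G \right)} = \left(-6 - G\right) \left(G + j\right)$
$R + \left(- \frac{24479}{18357} + \frac{F{\left(-82,-86 \right)}}{-25007}\right) = \frac{2468}{3} - \left(\frac{24479}{18357} - \frac{- \left(-86\right)^{2} - -516 - -492 - \left(-86\right) \left(-82\right)}{-25007}\right) = \frac{2468}{3} - \left(\frac{24479}{18357} - \left(\left(-1\right) 7396 + 516 + 492 - 7052\right) \left(- \frac{1}{25007}\right)\right) = \frac{2468}{3} - \left(\frac{24479}{18357} - \left(-7396 + 516 + 492 - 7052\right) \left(- \frac{1}{25007}\right)\right) = \frac{2468}{3} - \frac{365428273}{459053499} = \frac{377282583571}{459053499}$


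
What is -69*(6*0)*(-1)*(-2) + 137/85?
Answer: 137/85 ≈ 1.6118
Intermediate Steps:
-69*(6*0)*(-1)*(-2) + 137/85 = -69*0*(-1)*(-2) + 137*(1/85) = -0*(-2) + 137/85 = -69*0 + 137/85 = 0 + 137/85 = 137/85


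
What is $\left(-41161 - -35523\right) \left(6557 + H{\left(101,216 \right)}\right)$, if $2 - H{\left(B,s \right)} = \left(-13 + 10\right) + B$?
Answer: $-36427118$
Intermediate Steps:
$H{\left(B,s \right)} = 5 - B$ ($H{\left(B,s \right)} = 2 - \left(\left(-13 + 10\right) + B\right) = 2 - \left(-3 + B\right) = 5 - B$)
$\left(-41161 - -35523\right) \left(6557 + H{\left(101,216 \right)}\right) = \left(-41161 - -35523\right) \left(6557 + \left(5 - 101\right)\right) = \left(-41161 + 35523\right) \left(6557 + \left(5 - 101\right)\right) = - 5638 \left(6557 - 96\right) = \left(-5638\right) 6461 = -36427118$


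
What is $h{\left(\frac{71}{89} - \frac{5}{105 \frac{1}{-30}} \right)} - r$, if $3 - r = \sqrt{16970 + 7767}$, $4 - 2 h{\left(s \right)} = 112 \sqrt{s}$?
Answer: $-1 + \sqrt{24737} - \frac{8 \sqrt{864101}}{89} \approx 72.723$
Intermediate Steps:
$h{\left(s \right)} = 2 - 56 \sqrt{s}$ ($h{\left(s \right)} = 2 - \frac{112 \sqrt{s}}{2} = 2 - 56 \sqrt{s}$)
$r = 3 - \sqrt{24737}$ ($r = 3 - \sqrt{16970 + 7767} = 3 - \sqrt{24737} \approx -154.28$)
$h{\left(\frac{71}{89} - \frac{5}{105 \frac{1}{-30}} \right)} - r = \left(2 - 56 \sqrt{\frac{71}{89} - \frac{5}{105 \frac{1}{-30}}}\right) - \left(3 - \sqrt{24737}\right) = \left(2 - 56 \sqrt{71 \cdot \frac{1}{89} - \frac{5}{105 \left(- \frac{1}{30}\right)}}\right) - \left(3 - \sqrt{24737}\right) = \left(2 - 56 \sqrt{\frac{71}{89} - \frac{5}{- \frac{7}{2}}}\right) - \left(3 - \sqrt{24737}\right) = \left(2 - 56 \sqrt{\frac{71}{89} - - \frac{10}{7}}\right) - \left(3 - \sqrt{24737}\right) = \left(2 - 56 \sqrt{\frac{71}{89} + \frac{10}{7}}\right) - \left(3 - \sqrt{24737}\right) = \left(2 - 56 \sqrt{\frac{1387}{623}}\right) - \left(3 - \sqrt{24737}\right) = \left(2 - 56 \frac{\sqrt{864101}}{623}\right) - \left(3 - \sqrt{24737}\right) = \left(2 - \frac{8 \sqrt{864101}}{89}\right) - \left(3 - \sqrt{24737}\right) = -1 + \sqrt{24737} - \frac{8 \sqrt{864101}}{89}$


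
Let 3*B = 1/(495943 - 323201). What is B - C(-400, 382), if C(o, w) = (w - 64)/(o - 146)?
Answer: 27466069/47158566 ≈ 0.58242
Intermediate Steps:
C(o, w) = (-64 + w)/(-146 + o)
B = 1/518226 (B = 1/(3*(495943 - 323201)) = (⅓)/172742 = (⅓)*(1/172742) = 1/518226 ≈ 1.9297e-6)
B - C(-400, 382) = 1/518226 - (-64 + 382)/(-146 - 400) = 1/518226 - 318/(-546) = 1/518226 - (-1)*318/546 = 1/518226 - 1*(-53/91) = 1/518226 + 53/91 = 27466069/47158566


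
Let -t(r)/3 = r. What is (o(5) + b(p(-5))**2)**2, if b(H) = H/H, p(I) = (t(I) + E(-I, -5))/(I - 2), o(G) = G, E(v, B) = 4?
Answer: 36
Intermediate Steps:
t(r) = -3*r
p(I) = (4 - 3*I)/(-2 + I) (p(I) = (-3*I + 4)/(I - 2) = (4 - 3*I)/(-2 + I))
b(H) = 1
(o(5) + b(p(-5))**2)**2 = (5 + 1**2)**2 = (5 + 1)**2 = 6**2 = 36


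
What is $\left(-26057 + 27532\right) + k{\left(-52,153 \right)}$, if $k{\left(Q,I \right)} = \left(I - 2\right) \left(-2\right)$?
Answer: $1173$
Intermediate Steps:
$k{\left(Q,I \right)} = 4 - 2 I$ ($k{\left(Q,I \right)} = \left(-2 + I\right) \left(-2\right) = 4 - 2 I$)
$\left(-26057 + 27532\right) + k{\left(-52,153 \right)} = \left(-26057 + 27532\right) + \left(4 - 306\right) = 1475 + \left(4 - 306\right) = 1475 - 302 = 1173$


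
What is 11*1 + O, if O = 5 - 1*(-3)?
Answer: 19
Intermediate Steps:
O = 8 (O = 5 + 3 = 8)
11*1 + O = 11*1 + 8 = 11 + 8 = 19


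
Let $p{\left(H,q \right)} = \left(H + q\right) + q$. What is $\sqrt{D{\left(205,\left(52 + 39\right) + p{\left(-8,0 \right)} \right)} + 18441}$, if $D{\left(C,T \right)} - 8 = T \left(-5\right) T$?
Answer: $2 i \sqrt{3999} \approx 126.48 i$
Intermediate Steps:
$p{\left(H,q \right)} = H + 2 q$
$D{\left(C,T \right)} = 8 - 5 T^{2}$ ($D{\left(C,T \right)} = 8 + T \left(-5\right) T = 8 + - 5 T T = 8 - 5 T^{2}$)
$\sqrt{D{\left(205,\left(52 + 39\right) + p{\left(-8,0 \right)} \right)} + 18441} = \sqrt{\left(8 - 5 \left(\left(52 + 39\right) + \left(-8 + 2 \cdot 0\right)\right)^{2}\right) + 18441} = \sqrt{\left(8 - 5 \left(91 + \left(-8 + 0\right)\right)^{2}\right) + 18441} = \sqrt{\left(8 - 5 \left(91 - 8\right)^{2}\right) + 18441} = \sqrt{\left(8 - 5 \cdot 83^{2}\right) + 18441} = \sqrt{\left(8 - 34445\right) + 18441} = \sqrt{-34437 + 18441} = \sqrt{-15996} = 2 i \sqrt{3999}$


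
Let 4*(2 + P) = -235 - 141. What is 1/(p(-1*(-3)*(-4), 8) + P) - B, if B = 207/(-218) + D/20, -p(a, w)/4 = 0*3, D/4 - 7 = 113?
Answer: -241309/10464 ≈ -23.061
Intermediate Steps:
P = -96 (P = -2 + (-235 - 141)/4 = -2 + (1/4)*(-376) = -2 - 94 = -96)
D = 480 (D = 28 + 4*113 = 28 + 452 = 480)
p(a, w) = 0 (p(a, w) = -0*3 = -4*0 = 0)
B = 5025/218 (B = 207/(-218) + 480/20 = 207*(-1/218) + 480*(1/20) = -207/218 + 24 = 5025/218 ≈ 23.050)
1/(p(-1*(-3)*(-4), 8) + P) - B = 1/(0 - 96) - 1*5025/218 = 1/(-96) - 5025/218 = -1/96 - 5025/218 = -241309/10464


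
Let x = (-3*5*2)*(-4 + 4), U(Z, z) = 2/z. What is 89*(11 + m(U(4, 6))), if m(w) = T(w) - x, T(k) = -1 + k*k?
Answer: 8099/9 ≈ 899.89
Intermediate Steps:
x = 0 (x = -15*2*0 = -30*0 = 0)
T(k) = -1 + k²
m(w) = -1 + w² (m(w) = (-1 + w²) - 1*0 = (-1 + w²) + 0 = -1 + w²)
89*(11 + m(U(4, 6))) = 89*(11 + (-1 + (2/6)²)) = 89*(11 + (-1 + (2*(⅙))²)) = 89*(11 + (-1 + (⅓)²)) = 89*(11 + (-1 + ⅑)) = 89*(11 - 8/9) = 89*(91/9) = 8099/9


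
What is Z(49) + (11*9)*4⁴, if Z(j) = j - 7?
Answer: 25386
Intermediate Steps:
Z(j) = -7 + j
Z(49) + (11*9)*4⁴ = (-7 + 49) + (11*9)*4⁴ = 42 + 99*256 = 42 + 25344 = 25386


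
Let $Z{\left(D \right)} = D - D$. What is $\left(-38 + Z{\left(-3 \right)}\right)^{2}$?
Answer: $1444$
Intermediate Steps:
$Z{\left(D \right)} = 0$
$\left(-38 + Z{\left(-3 \right)}\right)^{2} = \left(-38 + 0\right)^{2} = \left(-38\right)^{2} = 1444$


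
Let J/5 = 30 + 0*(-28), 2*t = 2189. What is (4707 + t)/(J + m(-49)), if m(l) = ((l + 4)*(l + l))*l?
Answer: -11603/431880 ≈ -0.026866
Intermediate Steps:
t = 2189/2 (t = (1/2)*2189 = 2189/2 ≈ 1094.5)
m(l) = 2*l**2*(4 + l) (m(l) = ((4 + l)*(2*l))*l = (2*l*(4 + l))*l = 2*l**2*(4 + l))
J = 150 (J = 5*(30 + 0*(-28)) = 5*(30 + 0) = 5*30 = 150)
(4707 + t)/(J + m(-49)) = (4707 + 2189/2)/(150 + 2*(-49)**2*(4 - 49)) = 11603/(2*(150 + 2*2401*(-45))) = 11603/(2*(150 - 216090)) = (11603/2)/(-215940) = (11603/2)*(-1/215940) = -11603/431880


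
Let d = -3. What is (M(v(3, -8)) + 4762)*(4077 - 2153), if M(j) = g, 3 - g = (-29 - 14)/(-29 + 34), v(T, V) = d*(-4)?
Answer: 45922032/5 ≈ 9.1844e+6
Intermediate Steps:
v(T, V) = 12 (v(T, V) = -3*(-4) = 12)
g = 58/5 (g = 3 - (-29 - 14)/(-29 + 34) = 3 - (-43)/5 = 3 - 1*(-43/5) = 3 + 43/5 = 58/5 ≈ 11.600)
M(j) = 58/5
(M(v(3, -8)) + 4762)*(4077 - 2153) = (58/5 + 4762)*(4077 - 2153) = (23868/5)*1924 = 45922032/5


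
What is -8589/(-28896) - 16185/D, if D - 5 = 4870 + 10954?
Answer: -15796499/21780704 ≈ -0.72525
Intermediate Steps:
D = 15829 (D = 5 + (4870 + 10954) = 5 + 15824 = 15829)
-8589/(-28896) - 16185/D = -8589/(-28896) - 16185/15829 = -8589*(-1/28896) - 16185*1/15829 = 409/1376 - 16185/15829 = -15796499/21780704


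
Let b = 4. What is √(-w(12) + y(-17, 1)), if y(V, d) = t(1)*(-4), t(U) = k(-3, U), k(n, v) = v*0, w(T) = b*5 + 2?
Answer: I*√22 ≈ 4.6904*I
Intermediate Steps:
w(T) = 22 (w(T) = 4*5 + 2 = 20 + 2 = 22)
k(n, v) = 0
t(U) = 0
y(V, d) = 0 (y(V, d) = 0*(-4) = 0)
√(-w(12) + y(-17, 1)) = √(-1*22 + 0) = √(-22 + 0) = √(-22) = I*√22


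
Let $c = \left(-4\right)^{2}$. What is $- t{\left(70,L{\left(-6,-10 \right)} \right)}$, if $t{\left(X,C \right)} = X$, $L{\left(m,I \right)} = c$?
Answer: $-70$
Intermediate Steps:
$c = 16$
$L{\left(m,I \right)} = 16$
$- t{\left(70,L{\left(-6,-10 \right)} \right)} = \left(-1\right) 70 = -70$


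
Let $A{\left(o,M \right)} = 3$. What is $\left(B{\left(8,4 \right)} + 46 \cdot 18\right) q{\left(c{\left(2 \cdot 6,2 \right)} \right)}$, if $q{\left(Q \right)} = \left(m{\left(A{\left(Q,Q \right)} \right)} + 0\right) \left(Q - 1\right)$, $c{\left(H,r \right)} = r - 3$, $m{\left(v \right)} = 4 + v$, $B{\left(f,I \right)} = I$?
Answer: $-11648$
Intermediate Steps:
$c{\left(H,r \right)} = -3 + r$
$q{\left(Q \right)} = -7 + 7 Q$ ($q{\left(Q \right)} = \left(\left(4 + 3\right) + 0\right) \left(Q - 1\right) = \left(7 + 0\right) \left(-1 + Q\right) = 7 \left(-1 + Q\right) = -7 + 7 Q$)
$\left(B{\left(8,4 \right)} + 46 \cdot 18\right) q{\left(c{\left(2 \cdot 6,2 \right)} \right)} = \left(4 + 46 \cdot 18\right) \left(-7 + 7 \left(-3 + 2\right)\right) = \left(4 + 828\right) \left(-7 + 7 \left(-1\right)\right) = 832 \left(-7 - 7\right) = 832 \left(-14\right) = -11648$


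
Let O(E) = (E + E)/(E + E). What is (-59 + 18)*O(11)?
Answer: -41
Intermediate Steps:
O(E) = 1 (O(E) = (2*E)/((2*E)) = (2*E)*(1/(2*E)) = 1)
(-59 + 18)*O(11) = (-59 + 18)*1 = -41*1 = -41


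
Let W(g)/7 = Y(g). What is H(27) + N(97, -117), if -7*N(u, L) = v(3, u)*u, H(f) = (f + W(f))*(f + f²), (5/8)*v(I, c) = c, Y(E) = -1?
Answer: 453928/35 ≈ 12969.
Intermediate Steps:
v(I, c) = 8*c/5
W(g) = -7 (W(g) = 7*(-1) = -7)
H(f) = (-7 + f)*(f + f²) (H(f) = (f - 7)*(f + f²) = (-7 + f)*(f + f²))
N(u, L) = -8*u²/35 (N(u, L) = -8*u/5*u/7 = -8*u²/35)
H(27) + N(97, -117) = 27*(-7 + 27² - 6*27) - 8/35*97² = 27*(-7 + 729 - 162) - 8/35*9409 = 27*560 - 75272/35 = 15120 - 75272/35 = 453928/35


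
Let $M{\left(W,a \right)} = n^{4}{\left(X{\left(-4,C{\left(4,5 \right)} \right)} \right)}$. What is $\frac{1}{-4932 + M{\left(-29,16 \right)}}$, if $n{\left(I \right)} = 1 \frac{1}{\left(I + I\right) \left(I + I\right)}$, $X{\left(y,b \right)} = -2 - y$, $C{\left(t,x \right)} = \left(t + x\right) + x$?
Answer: $- \frac{65536}{323223551} \approx -0.00020276$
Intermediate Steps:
$C{\left(t,x \right)} = t + 2 x$
$n{\left(I \right)} = \frac{1}{4 I^{2}}$ ($n{\left(I \right)} = 1 \frac{1}{2 I 2 I} = 1 \frac{1}{4 I^{2}} = \frac{1}{4 I^{2}}$)
$M{\left(W,a \right)} = \frac{1}{65536}$ ($M{\left(W,a \right)} = \left(\frac{1}{4 \left(-2 - -4\right)^{2}}\right)^{4} = \left(\frac{1}{4 \left(-2 + 4\right)^{2}}\right)^{4} = \left(\frac{1}{4 \cdot 4}\right)^{4} = \left(\frac{1}{4} \cdot \frac{1}{4}\right)^{4} = \left(\frac{1}{16}\right)^{4} = \frac{1}{65536}$)
$\frac{1}{-4932 + M{\left(-29,16 \right)}} = \frac{1}{-4932 + \frac{1}{65536}} = \frac{1}{- \frac{323223551}{65536}} = - \frac{65536}{323223551}$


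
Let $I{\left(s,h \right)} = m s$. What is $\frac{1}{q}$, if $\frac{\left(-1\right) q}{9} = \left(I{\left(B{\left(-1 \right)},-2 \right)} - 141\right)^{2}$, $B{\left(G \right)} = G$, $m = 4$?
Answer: $- \frac{1}{189225} \approx -5.2847 \cdot 10^{-6}$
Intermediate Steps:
$I{\left(s,h \right)} = 4 s$
$q = -189225$ ($q = - 9 \left(4 \left(-1\right) - 141\right)^{2} = - 9 \left(-4 - 141\right)^{2} = - 9 \left(-145\right)^{2} = \left(-9\right) 21025 = -189225$)
$\frac{1}{q} = \frac{1}{-189225} = - \frac{1}{189225}$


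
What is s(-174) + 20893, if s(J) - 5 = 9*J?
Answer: 19332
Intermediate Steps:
s(J) = 5 + 9*J
s(-174) + 20893 = (5 + 9*(-174)) + 20893 = (5 - 1566) + 20893 = -1561 + 20893 = 19332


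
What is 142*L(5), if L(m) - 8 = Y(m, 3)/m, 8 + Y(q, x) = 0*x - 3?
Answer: 4118/5 ≈ 823.60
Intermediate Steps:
Y(q, x) = -11 (Y(q, x) = -8 + (0*x - 3) = -8 + (0 - 3) = -8 - 3 = -11)
L(m) = 8 - 11/m
142*L(5) = 142*(8 - 11/5) = 142*(29/5) = 4118/5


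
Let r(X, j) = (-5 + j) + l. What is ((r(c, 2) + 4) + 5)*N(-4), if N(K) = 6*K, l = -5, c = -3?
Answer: -24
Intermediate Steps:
r(X, j) = -10 + j (r(X, j) = (-5 + j) - 5 = -10 + j)
((r(c, 2) + 4) + 5)*N(-4) = (((-10 + 2) + 4) + 5)*(6*(-4)) = ((-8 + 4) + 5)*(-24) = (-4 + 5)*(-24) = 1*(-24) = -24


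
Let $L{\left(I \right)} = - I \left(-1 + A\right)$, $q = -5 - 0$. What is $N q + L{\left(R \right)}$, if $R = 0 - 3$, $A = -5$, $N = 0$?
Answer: $-18$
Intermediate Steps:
$q = -5$ ($q = -5 + 0 = -5$)
$R = -3$
$L{\left(I \right)} = 6 I$ ($L{\left(I \right)} = - I \left(-1 - 5\right) = - I \left(-6\right) = 6 I$)
$N q + L{\left(R \right)} = 0 \left(-5\right) + 6 \left(-3\right) = 0 - 18 = -18$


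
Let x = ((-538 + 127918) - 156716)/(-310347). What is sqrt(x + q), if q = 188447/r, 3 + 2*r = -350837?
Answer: I*sqrt(1646127619024914865)/1296215970 ≈ 0.98982*I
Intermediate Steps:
r = -175420 (r = -3/2 + (1/2)*(-350837) = -3/2 - 350837/2 = -175420)
x = 29336/310347 (x = (127380 - 156716)*(-1/310347) = -29336*(-1/310347) = 29336/310347 ≈ 0.094526)
q = -26921/25060 (q = 188447/(-175420) = 188447*(-1/175420) = -26921/25060 ≈ -1.0743)
sqrt(x + q) = sqrt(29336/310347 - 26921/25060) = sqrt(-7619691427/7777295820) = I*sqrt(1646127619024914865)/1296215970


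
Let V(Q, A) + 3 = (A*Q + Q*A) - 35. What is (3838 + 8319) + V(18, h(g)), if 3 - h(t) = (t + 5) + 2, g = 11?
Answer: 11579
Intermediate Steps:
h(t) = -4 - t (h(t) = 3 - ((t + 5) + 2) = 3 - ((5 + t) + 2) = 3 - (7 + t) = 3 + (-7 - t) = -4 - t)
V(Q, A) = -38 + 2*A*Q (V(Q, A) = -3 + ((A*Q + Q*A) - 35) = -3 + ((A*Q + A*Q) - 35) = -3 + (2*A*Q - 35) = -3 + (-35 + 2*A*Q) = -38 + 2*A*Q)
(3838 + 8319) + V(18, h(g)) = (3838 + 8319) + (-38 + 2*(-4 - 1*11)*18) = 12157 + (-38 + 2*(-4 - 11)*18) = 12157 + (-38 + 2*(-15)*18) = 12157 + (-38 - 540) = 12157 - 578 = 11579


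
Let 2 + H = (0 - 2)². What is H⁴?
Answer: 16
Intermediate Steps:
H = 2 (H = -2 + (0 - 2)² = -2 + (-2)² = -2 + 4 = 2)
H⁴ = 2⁴ = 16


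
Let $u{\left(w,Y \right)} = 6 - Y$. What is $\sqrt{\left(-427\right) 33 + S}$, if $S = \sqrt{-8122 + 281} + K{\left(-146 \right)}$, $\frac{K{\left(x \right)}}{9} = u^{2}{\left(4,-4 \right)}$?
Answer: $\sqrt{-13191 + i \sqrt{7841}} \approx 0.3855 + 114.85 i$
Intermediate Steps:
$K{\left(x \right)} = 900$ ($K{\left(x \right)} = 9 \left(6 - -4\right)^{2} = 9 \left(6 + 4\right)^{2} = 9 \cdot 10^{2} = 9 \cdot 100 = 900$)
$S = 900 + i \sqrt{7841}$ ($S = \sqrt{-8122 + 281} + 900 = \sqrt{-7841} + 900 = i \sqrt{7841} + 900 = 900 + i \sqrt{7841} \approx 900.0 + 88.549 i$)
$\sqrt{\left(-427\right) 33 + S} = \sqrt{\left(-427\right) 33 + \left(900 + i \sqrt{7841}\right)} = \sqrt{-14091 + \left(900 + i \sqrt{7841}\right)} = \sqrt{-13191 + i \sqrt{7841}}$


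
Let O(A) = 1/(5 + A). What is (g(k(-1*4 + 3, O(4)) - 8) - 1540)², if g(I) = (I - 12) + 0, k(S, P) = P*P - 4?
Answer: 16048582489/6561 ≈ 2.4461e+6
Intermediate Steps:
k(S, P) = -4 + P² (k(S, P) = P² - 4 = -4 + P²)
g(I) = -12 + I (g(I) = (-12 + I) + 0 = -12 + I)
(g(k(-1*4 + 3, O(4)) - 8) - 1540)² = ((-12 + ((-4 + (1/(5 + 4))²) - 8)) - 1540)² = ((-12 + ((-4 + (1/9)²) - 8)) - 1540)² = ((-12 + ((-4 + (⅑)²) - 8)) - 1540)² = ((-12 + ((-4 + 1/81) - 8)) - 1540)² = ((-12 + (-323/81 - 8)) - 1540)² = ((-12 - 971/81) - 1540)² = (-1943/81 - 1540)² = (-126683/81)² = 16048582489/6561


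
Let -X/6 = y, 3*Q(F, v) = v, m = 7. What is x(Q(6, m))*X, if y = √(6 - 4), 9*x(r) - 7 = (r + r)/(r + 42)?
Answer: -90*√2/19 ≈ -6.6989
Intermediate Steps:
Q(F, v) = v/3
x(r) = 7/9 + 2*r/(9*(42 + r)) (x(r) = 7/9 + ((r + r)/(r + 42))/9 = 7/9 + ((2*r)/(42 + r))/9 = 7/9 + (2*r/(42 + r))/9 = 7/9 + 2*r/(9*(42 + r)))
y = √2 ≈ 1.4142
X = -6*√2 ≈ -8.4853
x(Q(6, m))*X = ((98/3 + (⅓)*7)/(42 + (⅓)*7))*(-6*√2) = ((98/3 + 7/3)/(42 + 7/3))*(-6*√2) = (35/(133/3))*(-6*√2) = ((3/133)*35)*(-6*√2) = 15*(-6*√2)/19 = -90*√2/19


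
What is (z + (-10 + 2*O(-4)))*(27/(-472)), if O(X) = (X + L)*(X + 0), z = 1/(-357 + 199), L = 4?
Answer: 42687/74576 ≈ 0.57240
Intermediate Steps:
z = -1/158 (z = 1/(-158) = -1/158 ≈ -0.0063291)
O(X) = X*(4 + X) (O(X) = (X + 4)*(X + 0) = (4 + X)*X = X*(4 + X))
(z + (-10 + 2*O(-4)))*(27/(-472)) = (-1/158 + (-10 + 2*(-4*(4 - 4))))*(27/(-472)) = (-1/158 + (-10 + 2*(-4*0)))*(27*(-1/472)) = (-1/158 + (-10 + 2*0))*(-27/472) = (-1/158 + (-10 + 0))*(-27/472) = (-1/158 - 10)*(-27/472) = -1581/158*(-27/472) = 42687/74576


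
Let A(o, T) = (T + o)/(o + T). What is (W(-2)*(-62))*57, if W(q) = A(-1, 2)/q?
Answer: 1767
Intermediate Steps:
A(o, T) = 1 (A(o, T) = (T + o)/(T + o) = 1)
W(q) = 1/q
(W(-2)*(-62))*57 = (-62/(-2))*57 = -½*(-62)*57 = 31*57 = 1767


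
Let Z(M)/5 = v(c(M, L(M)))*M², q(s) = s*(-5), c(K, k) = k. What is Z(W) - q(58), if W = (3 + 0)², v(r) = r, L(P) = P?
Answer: 3935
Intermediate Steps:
q(s) = -5*s
W = 9 (W = 3² = 9)
Z(M) = 5*M³ (Z(M) = 5*(M*M²) = 5*M³)
Z(W) - q(58) = 5*9³ - (-5)*58 = 5*729 - 1*(-290) = 3645 + 290 = 3935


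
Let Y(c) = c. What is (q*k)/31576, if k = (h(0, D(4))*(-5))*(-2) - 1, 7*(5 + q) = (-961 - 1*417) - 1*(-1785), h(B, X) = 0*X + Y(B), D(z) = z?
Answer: -93/55258 ≈ -0.0016830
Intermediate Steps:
h(B, X) = B (h(B, X) = 0*X + B = 0 + B = B)
q = 372/7 (q = -5 + ((-961 - 1*417) - 1*(-1785))/7 = -5 + ((-961 - 417) + 1785)/7 = -5 + (-1378 + 1785)/7 = -5 + (⅐)*407 = -5 + 407/7 = 372/7 ≈ 53.143)
k = -1 (k = (0*(-5))*(-2) - 1 = 0*(-2) - 1 = 0 - 1 = -1)
(q*k)/31576 = ((372/7)*(-1))/31576 = -372/7*1/31576 = -93/55258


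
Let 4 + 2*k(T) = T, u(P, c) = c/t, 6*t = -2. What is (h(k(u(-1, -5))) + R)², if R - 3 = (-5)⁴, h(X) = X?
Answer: 1605289/4 ≈ 4.0132e+5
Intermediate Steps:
t = -⅓ (t = (⅙)*(-2) = -⅓ ≈ -0.33333)
u(P, c) = -3*c (u(P, c) = c/(-⅓) = c*(-3) = -3*c)
k(T) = -2 + T/2
R = 628 (R = 3 + (-5)⁴ = 3 + 625 = 628)
(h(k(u(-1, -5))) + R)² = ((-2 + (-3*(-5))/2) + 628)² = ((-2 + (½)*15) + 628)² = ((-2 + 15/2) + 628)² = (11/2 + 628)² = (1267/2)² = 1605289/4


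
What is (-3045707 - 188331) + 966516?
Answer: -2267522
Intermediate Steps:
(-3045707 - 188331) + 966516 = -3234038 + 966516 = -2267522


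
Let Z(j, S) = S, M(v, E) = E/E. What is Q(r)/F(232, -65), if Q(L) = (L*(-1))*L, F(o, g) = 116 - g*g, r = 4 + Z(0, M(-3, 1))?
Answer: 25/4109 ≈ 0.0060842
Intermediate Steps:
M(v, E) = 1
r = 5 (r = 4 + 1 = 5)
F(o, g) = 116 - g²
Q(L) = -L² (Q(L) = (-L)*L = -L²)
Q(r)/F(232, -65) = (-1*5²)/(116 - 1*(-65)²) = (-1*25)/(116 - 1*4225) = -25/(116 - 4225) = -25/(-4109) = -25*(-1/4109) = 25/4109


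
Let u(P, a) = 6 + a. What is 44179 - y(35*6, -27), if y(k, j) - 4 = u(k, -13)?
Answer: 44182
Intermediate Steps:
y(k, j) = -3 (y(k, j) = 4 + (6 - 13) = 4 - 7 = -3)
44179 - y(35*6, -27) = 44179 - 1*(-3) = 44179 + 3 = 44182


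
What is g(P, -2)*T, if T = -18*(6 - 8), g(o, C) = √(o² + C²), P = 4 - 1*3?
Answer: 36*√5 ≈ 80.498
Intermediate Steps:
P = 1 (P = 4 - 3 = 1)
g(o, C) = √(C² + o²)
T = 36 (T = -18*(-2) = 36)
g(P, -2)*T = √((-2)² + 1²)*36 = √(4 + 1)*36 = √5*36 = 36*√5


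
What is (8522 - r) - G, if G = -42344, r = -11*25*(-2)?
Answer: 50316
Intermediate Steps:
r = 550 (r = -275*(-2) = 550)
(8522 - r) - G = (8522 - 1*550) - 1*(-42344) = (8522 - 550) + 42344 = 7972 + 42344 = 50316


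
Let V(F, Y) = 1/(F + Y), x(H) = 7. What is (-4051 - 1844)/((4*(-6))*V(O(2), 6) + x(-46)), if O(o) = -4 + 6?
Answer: -5895/4 ≈ -1473.8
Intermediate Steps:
O(o) = 2
(-4051 - 1844)/((4*(-6))*V(O(2), 6) + x(-46)) = (-4051 - 1844)/((4*(-6))/(2 + 6) + 7) = -5895/(-24/8 + 7) = -5895/(-24*⅛ + 7) = -5895/(-3 + 7) = -5895/4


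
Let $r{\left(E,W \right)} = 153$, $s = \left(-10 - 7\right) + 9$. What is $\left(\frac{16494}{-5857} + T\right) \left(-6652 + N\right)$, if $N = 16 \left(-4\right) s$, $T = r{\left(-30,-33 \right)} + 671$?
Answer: $- \frac{29531398360}{5857} \approx -5.0421 \cdot 10^{6}$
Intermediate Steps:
$s = -8$ ($s = -17 + 9 = -8$)
$T = 824$ ($T = 153 + 671 = 824$)
$N = 512$ ($N = 16 \left(-4\right) \left(-8\right) = \left(-64\right) \left(-8\right) = 512$)
$\left(\frac{16494}{-5857} + T\right) \left(-6652 + N\right) = \left(\frac{16494}{-5857} + 824\right) \left(-6652 + 512\right) = \left(16494 \left(- \frac{1}{5857}\right) + 824\right) \left(-6140\right) = \left(- \frac{16494}{5857} + 824\right) \left(-6140\right) = \frac{4809674}{5857} \left(-6140\right) = - \frac{29531398360}{5857}$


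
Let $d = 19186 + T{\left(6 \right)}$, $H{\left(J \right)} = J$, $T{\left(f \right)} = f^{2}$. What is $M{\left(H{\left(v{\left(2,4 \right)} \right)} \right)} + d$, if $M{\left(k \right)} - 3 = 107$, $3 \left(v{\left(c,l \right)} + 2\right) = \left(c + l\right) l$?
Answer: $19332$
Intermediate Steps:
$v{\left(c,l \right)} = -2 + \frac{l \left(c + l\right)}{3}$ ($v{\left(c,l \right)} = -2 + \frac{\left(c + l\right) l}{3} = -2 + \frac{l \left(c + l\right)}{3}$)
$d = 19222$ ($d = 19186 + 6^{2} = 19186 + 36 = 19222$)
$M{\left(k \right)} = 110$ ($M{\left(k \right)} = 3 + 107 = 110$)
$M{\left(H{\left(v{\left(2,4 \right)} \right)} \right)} + d = 110 + 19222 = 19332$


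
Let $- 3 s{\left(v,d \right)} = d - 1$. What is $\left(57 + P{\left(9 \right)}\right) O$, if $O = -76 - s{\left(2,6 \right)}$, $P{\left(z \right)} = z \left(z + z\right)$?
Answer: $-16279$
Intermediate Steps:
$s{\left(v,d \right)} = \frac{1}{3} - \frac{d}{3}$ ($s{\left(v,d \right)} = - \frac{d - 1}{3} = - \frac{-1 + d}{3} = \frac{1}{3} - \frac{d}{3}$)
$P{\left(z \right)} = 2 z^{2}$ ($P{\left(z \right)} = z 2 z = 2 z^{2}$)
$O = - \frac{223}{3}$ ($O = -76 - \left(\frac{1}{3} - 2\right) = -76 - - \frac{5}{3} = -76 + \frac{5}{3} = - \frac{223}{3} \approx -74.333$)
$\left(57 + P{\left(9 \right)}\right) O = \left(57 + 2 \cdot 9^{2}\right) \left(- \frac{223}{3}\right) = \left(57 + 2 \cdot 81\right) \left(- \frac{223}{3}\right) = \left(57 + 162\right) \left(- \frac{223}{3}\right) = 219 \left(- \frac{223}{3}\right) = -16279$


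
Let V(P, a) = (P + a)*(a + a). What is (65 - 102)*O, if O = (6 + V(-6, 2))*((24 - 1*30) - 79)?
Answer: -31450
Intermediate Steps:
V(P, a) = 2*a*(P + a) (V(P, a) = (P + a)*(2*a) = 2*a*(P + a))
O = 850 (O = (6 + 2*2*(-6 + 2))*((24 - 1*30) - 79) = (6 + 2*2*(-4))*((24 - 30) - 79) = (6 - 16)*(-6 - 79) = -10*(-85) = 850)
(65 - 102)*O = (65 - 102)*850 = -37*850 = -31450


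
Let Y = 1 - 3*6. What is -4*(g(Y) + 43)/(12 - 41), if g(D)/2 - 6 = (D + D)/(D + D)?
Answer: 228/29 ≈ 7.8621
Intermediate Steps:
Y = -17 (Y = 1 - 18 = -17)
g(D) = 14 (g(D) = 12 + 2*((D + D)/(D + D)) = 12 + 2*((2*D)/((2*D))) = 12 + 2*((2*D)*(1/(2*D))) = 12 + 2*1 = 12 + 2 = 14)
-4*(g(Y) + 43)/(12 - 41) = -4*(14 + 43)/(12 - 41) = -228/(-29) = -228*(-1)/29 = -4*(-57/29) = 228/29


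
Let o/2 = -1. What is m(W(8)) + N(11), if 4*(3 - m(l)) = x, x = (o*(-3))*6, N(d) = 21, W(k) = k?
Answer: 15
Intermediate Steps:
o = -2 (o = 2*(-1) = -2)
x = 36 (x = -2*(-3)*6 = 6*6 = 36)
m(l) = -6 (m(l) = 3 - 1/4*36 = 3 - 9 = -6)
m(W(8)) + N(11) = -6 + 21 = 15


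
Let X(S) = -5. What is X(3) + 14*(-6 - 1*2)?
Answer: -117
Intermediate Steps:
X(3) + 14*(-6 - 1*2) = -5 + 14*(-6 - 1*2) = -5 + 14*(-6 - 2) = -5 + 14*(-8) = -5 - 112 = -117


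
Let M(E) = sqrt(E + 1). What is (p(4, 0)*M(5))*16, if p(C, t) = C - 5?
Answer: -16*sqrt(6) ≈ -39.192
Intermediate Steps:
M(E) = sqrt(1 + E)
p(C, t) = -5 + C
(p(4, 0)*M(5))*16 = ((-5 + 4)*sqrt(1 + 5))*16 = -sqrt(6)*16 = -16*sqrt(6)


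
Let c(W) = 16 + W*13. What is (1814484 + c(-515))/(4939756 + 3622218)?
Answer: 1807805/8561974 ≈ 0.21114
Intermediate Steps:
c(W) = 16 + 13*W
(1814484 + c(-515))/(4939756 + 3622218) = (1814484 + (16 + 13*(-515)))/(4939756 + 3622218) = (1814484 + (16 - 6695))/8561974 = (1814484 - 6679)*(1/8561974) = 1807805*(1/8561974) = 1807805/8561974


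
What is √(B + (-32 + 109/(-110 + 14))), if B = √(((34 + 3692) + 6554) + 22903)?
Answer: √(-19086 + 1728*√3687)/24 ≈ 12.208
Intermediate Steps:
B = 3*√3687 (B = √((3726 + 6554) + 22903) = √(10280 + 22903) = √33183 = 3*√3687 ≈ 182.16)
√(B + (-32 + 109/(-110 + 14))) = √(3*√3687 + (-32 + 109/(-110 + 14))) = √(3*√3687 + (-32 + 109/(-96))) = √(3*√3687 + (-32 - 1/96*109)) = √(3*√3687 + (-32 - 109/96)) = √(3*√3687 - 3181/96) = √(-3181/96 + 3*√3687)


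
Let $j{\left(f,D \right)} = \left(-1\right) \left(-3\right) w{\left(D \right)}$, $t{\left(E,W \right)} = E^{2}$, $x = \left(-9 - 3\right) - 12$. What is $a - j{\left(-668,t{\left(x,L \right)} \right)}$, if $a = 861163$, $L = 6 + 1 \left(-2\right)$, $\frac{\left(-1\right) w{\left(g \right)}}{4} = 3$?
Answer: $861199$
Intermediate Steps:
$w{\left(g \right)} = -12$ ($w{\left(g \right)} = \left(-4\right) 3 = -12$)
$x = -24$ ($x = -12 - 12 = -24$)
$L = 4$ ($L = 6 - 2 = 4$)
$j{\left(f,D \right)} = -36$ ($j{\left(f,D \right)} = \left(-1\right) \left(-3\right) \left(-12\right) = 3 \left(-12\right) = -36$)
$a - j{\left(-668,t{\left(x,L \right)} \right)} = 861163 - -36 = 861163 + 36 = 861199$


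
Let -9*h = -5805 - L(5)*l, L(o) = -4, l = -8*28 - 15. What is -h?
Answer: -6761/9 ≈ -751.22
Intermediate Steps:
l = -239 (l = -224 - 15 = -239)
h = 6761/9 (h = -(-5805 - (-4)*(-239))/9 = -(-5805 - 1*956)/9 = -(-5805 - 956)/9 = -⅑*(-6761) = 6761/9 ≈ 751.22)
-h = -1*6761/9 = -6761/9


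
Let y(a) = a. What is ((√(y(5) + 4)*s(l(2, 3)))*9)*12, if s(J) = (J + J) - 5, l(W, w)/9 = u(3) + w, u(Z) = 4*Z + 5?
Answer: 115020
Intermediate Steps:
u(Z) = 5 + 4*Z
l(W, w) = 153 + 9*w (l(W, w) = 9*((5 + 4*3) + w) = 9*((5 + 12) + w) = 9*(17 + w) = 153 + 9*w)
s(J) = -5 + 2*J (s(J) = 2*J - 5 = -5 + 2*J)
((√(y(5) + 4)*s(l(2, 3)))*9)*12 = ((√(5 + 4)*(-5 + 2*(153 + 9*3)))*9)*12 = ((√9*(-5 + 2*(153 + 27)))*9)*12 = ((3*(-5 + 2*180))*9)*12 = ((3*(-5 + 360))*9)*12 = ((3*355)*9)*12 = (1065*9)*12 = 9585*12 = 115020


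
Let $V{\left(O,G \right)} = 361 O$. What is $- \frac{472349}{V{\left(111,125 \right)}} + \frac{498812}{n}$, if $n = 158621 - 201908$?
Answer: $- \frac{4492718535}{192728153} \approx -23.311$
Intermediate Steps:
$n = -43287$
$- \frac{472349}{V{\left(111,125 \right)}} + \frac{498812}{n} = - \frac{472349}{361 \cdot 111} + \frac{498812}{-43287} = - \frac{472349}{40071} + 498812 \left(- \frac{1}{43287}\right) = \left(-472349\right) \frac{1}{40071} - \frac{498812}{43287} = - \frac{472349}{40071} - \frac{498812}{43287} = - \frac{4492718535}{192728153}$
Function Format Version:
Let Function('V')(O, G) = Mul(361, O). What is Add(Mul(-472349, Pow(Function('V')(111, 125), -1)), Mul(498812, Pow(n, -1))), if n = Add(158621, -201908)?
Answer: Rational(-4492718535, 192728153) ≈ -23.311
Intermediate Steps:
n = -43287
Add(Mul(-472349, Pow(Function('V')(111, 125), -1)), Mul(498812, Pow(n, -1))) = Add(Mul(-472349, Pow(Mul(361, 111), -1)), Mul(498812, Pow(-43287, -1))) = Add(Mul(-472349, Pow(40071, -1)), Mul(498812, Rational(-1, 43287))) = Add(Mul(-472349, Rational(1, 40071)), Rational(-498812, 43287)) = Add(Rational(-472349, 40071), Rational(-498812, 43287)) = Rational(-4492718535, 192728153)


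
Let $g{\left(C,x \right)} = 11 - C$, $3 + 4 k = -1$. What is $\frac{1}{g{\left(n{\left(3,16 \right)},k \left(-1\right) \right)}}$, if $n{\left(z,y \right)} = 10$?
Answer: $1$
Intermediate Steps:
$k = -1$ ($k = - \frac{3}{4} + \frac{1}{4} \left(-1\right) = - \frac{3}{4} - \frac{1}{4} = -1$)
$\frac{1}{g{\left(n{\left(3,16 \right)},k \left(-1\right) \right)}} = \frac{1}{11 - 10} = 1^{-1} = 1$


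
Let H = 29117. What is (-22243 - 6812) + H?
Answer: 62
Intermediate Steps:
(-22243 - 6812) + H = (-22243 - 6812) + 29117 = -29055 + 29117 = 62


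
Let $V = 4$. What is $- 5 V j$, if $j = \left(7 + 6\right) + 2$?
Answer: $-300$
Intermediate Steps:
$j = 15$ ($j = 13 + 2 = 15$)
$- 5 V j = - 5 \cdot 4 \cdot 15 = \left(-5\right) 60 = -300$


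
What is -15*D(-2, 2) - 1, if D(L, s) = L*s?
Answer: 59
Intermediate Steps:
-15*D(-2, 2) - 1 = -(-30)*2 - 1 = -15*(-4) - 1 = 60 - 1 = 59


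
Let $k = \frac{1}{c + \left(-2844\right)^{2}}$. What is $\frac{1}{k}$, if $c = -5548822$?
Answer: $2539514$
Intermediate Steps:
$k = \frac{1}{2539514}$ ($k = \frac{1}{-5548822 + \left(-2844\right)^{2}} = \frac{1}{-5548822 + 8088336} = \frac{1}{2539514} \approx 3.9378 \cdot 10^{-7}$)
$\frac{1}{k} = \frac{1}{\frac{1}{2539514}} = 2539514$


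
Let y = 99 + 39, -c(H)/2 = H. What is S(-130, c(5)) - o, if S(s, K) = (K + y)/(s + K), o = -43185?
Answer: 1511443/35 ≈ 43184.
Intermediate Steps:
c(H) = -2*H
y = 138
S(s, K) = (138 + K)/(K + s) (S(s, K) = (K + 138)/(s + K) = (138 + K)/(K + s))
S(-130, c(5)) - o = (138 - 2*5)/(-2*5 - 130) - 1*(-43185) = (138 - 10)/(-10 - 130) + 43185 = 128/(-140) + 43185 = -1/140*128 + 43185 = -32/35 + 43185 = 1511443/35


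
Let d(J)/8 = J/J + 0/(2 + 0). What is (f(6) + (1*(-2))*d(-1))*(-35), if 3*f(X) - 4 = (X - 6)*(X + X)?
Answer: 1540/3 ≈ 513.33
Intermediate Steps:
d(J) = 8 (d(J) = 8*(J/J + 0/(2 + 0)) = 8*(1 + 0/2) = 8*(1 + 0*(½)) = 8*(1 + 0) = 8*1 = 8)
f(X) = 4/3 + 2*X*(-6 + X)/3 (f(X) = 4/3 + ((X - 6)*(X + X))/3 = 4/3 + ((-6 + X)*(2*X))/3 = 4/3 + (2*X*(-6 + X))/3 = 4/3 + 2*X*(-6 + X)/3)
(f(6) + (1*(-2))*d(-1))*(-35) = ((4/3 - 4*6 + (⅔)*6²) + (1*(-2))*8)*(-35) = ((4/3 - 24 + (⅔)*36) - 2*8)*(-35) = ((4/3 - 24 + 24) - 16)*(-35) = (4/3 - 16)*(-35) = -44/3*(-35) = 1540/3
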